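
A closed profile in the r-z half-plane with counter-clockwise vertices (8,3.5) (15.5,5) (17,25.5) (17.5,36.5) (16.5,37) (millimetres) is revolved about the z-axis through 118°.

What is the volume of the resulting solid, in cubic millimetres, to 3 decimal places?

Profile (r,z), 5 vertices: (8,3.5) (15.5,5) (17,25.5) (17.5,36.5) (16.5,37)
edge 0: (8,3.5)→(15.5,5)  cross = 8·5 − 15.5·3.5 = -14.2500; (r_i+r_j)·cross = 23.5·-14.2500 = -334.8750
edge 1: (15.5,5)→(17,25.5)  cross = 15.5·25.5 − 17·5 = 310.2500; (r_i+r_j)·cross = 32.5·310.2500 = 10083.1250
edge 2: (17,25.5)→(17.5,36.5)  cross = 17·36.5 − 17.5·25.5 = 174.2500; (r_i+r_j)·cross = 34.5·174.2500 = 6011.6250
edge 3: (17.5,36.5)→(16.5,37)  cross = 17.5·37 − 16.5·36.5 = 45.2500; (r_i+r_j)·cross = 34·45.2500 = 1538.5000
edge 4: (16.5,37)→(8,3.5)  cross = 16.5·3.5 − 8·37 = -238.2500; (r_i+r_j)·cross = 24.5·-238.2500 = -5837.1250
Σcross = 277.2500 → A = |Σcross|/2 = 138.6250 mm²
Σ(r_i+r_j)·cross = 11461.2500 → first moment M = |Σ|/6 = 1910.2083
R_c = M/A = 1910.2083/138.6250 = 13.7797 mm
θ = 118° = 2.059489 rad
V = θ·R_c·A = 2.059489·13.7797·138.6250 = 3934.052 mm³

Volume = 3934.052 mm³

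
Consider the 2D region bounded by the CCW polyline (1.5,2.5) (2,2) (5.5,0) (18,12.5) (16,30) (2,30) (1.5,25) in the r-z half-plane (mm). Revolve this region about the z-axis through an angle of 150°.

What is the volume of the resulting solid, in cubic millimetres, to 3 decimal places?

Volume = 8972.029 mm³

Profile (r,z), 7 vertices: (1.5,2.5) (2,2) (5.5,0) (18,12.5) (16,30) (2,30) (1.5,25)
edge 0: (1.5,2.5)→(2,2)  cross = 1.5·2 − 2·2.5 = -2.0000; (r_i+r_j)·cross = 3.5·-2.0000 = -7.0000
edge 1: (2,2)→(5.5,0)  cross = 2·0 − 5.5·2 = -11.0000; (r_i+r_j)·cross = 7.5·-11.0000 = -82.5000
edge 2: (5.5,0)→(18,12.5)  cross = 5.5·12.5 − 18·0 = 68.7500; (r_i+r_j)·cross = 23.5·68.7500 = 1615.6250
edge 3: (18,12.5)→(16,30)  cross = 18·30 − 16·12.5 = 340.0000; (r_i+r_j)·cross = 34·340.0000 = 11560.0000
edge 4: (16,30)→(2,30)  cross = 16·30 − 2·30 = 420.0000; (r_i+r_j)·cross = 18·420.0000 = 7560.0000
edge 5: (2,30)→(1.5,25)  cross = 2·25 − 1.5·30 = 5.0000; (r_i+r_j)·cross = 3.5·5.0000 = 17.5000
edge 6: (1.5,25)→(1.5,2.5)  cross = 1.5·2.5 − 1.5·25 = -33.7500; (r_i+r_j)·cross = 3·-33.7500 = -101.2500
Σcross = 787.0000 → A = |Σcross|/2 = 393.5000 mm²
Σ(r_i+r_j)·cross = 20562.3750 → first moment M = |Σ|/6 = 3427.0625
R_c = M/A = 3427.0625/393.5000 = 8.7092 mm
θ = 150° = 2.617994 rad
V = θ·R_c·A = 2.617994·8.7092·393.5000 = 8972.029 mm³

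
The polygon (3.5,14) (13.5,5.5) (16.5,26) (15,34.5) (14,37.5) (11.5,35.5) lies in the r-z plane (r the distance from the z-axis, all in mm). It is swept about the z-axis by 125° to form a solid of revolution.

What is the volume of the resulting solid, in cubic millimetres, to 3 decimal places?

Profile (r,z), 6 vertices: (3.5,14) (13.5,5.5) (16.5,26) (15,34.5) (14,37.5) (11.5,35.5)
edge 0: (3.5,14)→(13.5,5.5)  cross = 3.5·5.5 − 13.5·14 = -169.7500; (r_i+r_j)·cross = 17·-169.7500 = -2885.7500
edge 1: (13.5,5.5)→(16.5,26)  cross = 13.5·26 − 16.5·5.5 = 260.2500; (r_i+r_j)·cross = 30·260.2500 = 7807.5000
edge 2: (16.5,26)→(15,34.5)  cross = 16.5·34.5 − 15·26 = 179.2500; (r_i+r_j)·cross = 31.5·179.2500 = 5646.3750
edge 3: (15,34.5)→(14,37.5)  cross = 15·37.5 − 14·34.5 = 79.5000; (r_i+r_j)·cross = 29·79.5000 = 2305.5000
edge 4: (14,37.5)→(11.5,35.5)  cross = 14·35.5 − 11.5·37.5 = 65.7500; (r_i+r_j)·cross = 25.5·65.7500 = 1676.6250
edge 5: (11.5,35.5)→(3.5,14)  cross = 11.5·14 − 3.5·35.5 = 36.7500; (r_i+r_j)·cross = 15·36.7500 = 551.2500
Σcross = 451.7500 → A = |Σcross|/2 = 225.8750 mm²
Σ(r_i+r_j)·cross = 15101.5000 → first moment M = |Σ|/6 = 2516.9167
R_c = M/A = 2516.9167/225.8750 = 11.1430 mm
θ = 125° = 2.181662 rad
V = θ·R_c·A = 2.181662·11.1430·225.8750 = 5491.060 mm³

Volume = 5491.060 mm³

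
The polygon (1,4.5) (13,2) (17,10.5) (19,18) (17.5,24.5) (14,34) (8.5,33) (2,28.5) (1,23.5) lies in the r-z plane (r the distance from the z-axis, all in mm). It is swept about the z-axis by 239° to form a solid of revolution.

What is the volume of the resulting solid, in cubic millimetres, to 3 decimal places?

Volume = 17596.003 mm³

Profile (r,z), 9 vertices: (1,4.5) (13,2) (17,10.5) (19,18) (17.5,24.5) (14,34) (8.5,33) (2,28.5) (1,23.5)
edge 0: (1,4.5)→(13,2)  cross = 1·2 − 13·4.5 = -56.5000; (r_i+r_j)·cross = 14·-56.5000 = -791.0000
edge 1: (13,2)→(17,10.5)  cross = 13·10.5 − 17·2 = 102.5000; (r_i+r_j)·cross = 30·102.5000 = 3075.0000
edge 2: (17,10.5)→(19,18)  cross = 17·18 − 19·10.5 = 106.5000; (r_i+r_j)·cross = 36·106.5000 = 3834.0000
edge 3: (19,18)→(17.5,24.5)  cross = 19·24.5 − 17.5·18 = 150.5000; (r_i+r_j)·cross = 36.5·150.5000 = 5493.2500
edge 4: (17.5,24.5)→(14,34)  cross = 17.5·34 − 14·24.5 = 252.0000; (r_i+r_j)·cross = 31.5·252.0000 = 7938.0000
edge 5: (14,34)→(8.5,33)  cross = 14·33 − 8.5·34 = 173.0000; (r_i+r_j)·cross = 22.5·173.0000 = 3892.5000
edge 6: (8.5,33)→(2,28.5)  cross = 8.5·28.5 − 2·33 = 176.2500; (r_i+r_j)·cross = 10.5·176.2500 = 1850.6250
edge 7: (2,28.5)→(1,23.5)  cross = 2·23.5 − 1·28.5 = 18.5000; (r_i+r_j)·cross = 3·18.5000 = 55.5000
edge 8: (1,23.5)→(1,4.5)  cross = 1·4.5 − 1·23.5 = -19.0000; (r_i+r_j)·cross = 2·-19.0000 = -38.0000
Σcross = 903.7500 → A = |Σcross|/2 = 451.8750 mm²
Σ(r_i+r_j)·cross = 25309.8750 → first moment M = |Σ|/6 = 4218.3125
R_c = M/A = 4218.3125/451.8750 = 9.3351 mm
θ = 239° = 4.171337 rad
V = θ·R_c·A = 4.171337·9.3351·451.8750 = 17596.003 mm³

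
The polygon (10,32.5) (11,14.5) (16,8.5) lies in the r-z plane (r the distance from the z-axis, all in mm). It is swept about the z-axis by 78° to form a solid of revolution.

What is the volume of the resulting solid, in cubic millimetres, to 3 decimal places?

Profile (r,z), 3 vertices: (10,32.5) (11,14.5) (16,8.5)
edge 0: (10,32.5)→(11,14.5)  cross = 10·14.5 − 11·32.5 = -212.5000; (r_i+r_j)·cross = 21·-212.5000 = -4462.5000
edge 1: (11,14.5)→(16,8.5)  cross = 11·8.5 − 16·14.5 = -138.5000; (r_i+r_j)·cross = 27·-138.5000 = -3739.5000
edge 2: (16,8.5)→(10,32.5)  cross = 16·32.5 − 10·8.5 = 435.0000; (r_i+r_j)·cross = 26·435.0000 = 11310.0000
Σcross = 84.0000 → A = |Σcross|/2 = 42.0000 mm²
Σ(r_i+r_j)·cross = 3108.0000 → first moment M = |Σ|/6 = 518.0000
R_c = M/A = 518.0000/42.0000 = 12.3333 mm
θ = 78° = 1.361357 rad
V = θ·R_c·A = 1.361357·12.3333·42.0000 = 705.183 mm³

Volume = 705.183 mm³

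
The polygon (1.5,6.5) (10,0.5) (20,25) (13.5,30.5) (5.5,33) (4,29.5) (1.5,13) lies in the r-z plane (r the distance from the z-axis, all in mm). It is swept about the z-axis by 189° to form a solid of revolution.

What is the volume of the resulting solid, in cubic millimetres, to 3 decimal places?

Volume = 11637.647 mm³

Profile (r,z), 7 vertices: (1.5,6.5) (10,0.5) (20,25) (13.5,30.5) (5.5,33) (4,29.5) (1.5,13)
edge 0: (1.5,6.5)→(10,0.5)  cross = 1.5·0.5 − 10·6.5 = -64.2500; (r_i+r_j)·cross = 11.5·-64.2500 = -738.8750
edge 1: (10,0.5)→(20,25)  cross = 10·25 − 20·0.5 = 240.0000; (r_i+r_j)·cross = 30·240.0000 = 7200.0000
edge 2: (20,25)→(13.5,30.5)  cross = 20·30.5 − 13.5·25 = 272.5000; (r_i+r_j)·cross = 33.5·272.5000 = 9128.7500
edge 3: (13.5,30.5)→(5.5,33)  cross = 13.5·33 − 5.5·30.5 = 277.7500; (r_i+r_j)·cross = 19·277.7500 = 5277.2500
edge 4: (5.5,33)→(4,29.5)  cross = 5.5·29.5 − 4·33 = 30.2500; (r_i+r_j)·cross = 9.5·30.2500 = 287.3750
edge 5: (4,29.5)→(1.5,13)  cross = 4·13 − 1.5·29.5 = 7.7500; (r_i+r_j)·cross = 5.5·7.7500 = 42.6250
edge 6: (1.5,13)→(1.5,6.5)  cross = 1.5·6.5 − 1.5·13 = -9.7500; (r_i+r_j)·cross = 3·-9.7500 = -29.2500
Σcross = 754.2500 → A = |Σcross|/2 = 377.1250 mm²
Σ(r_i+r_j)·cross = 21167.8750 → first moment M = |Σ|/6 = 3527.9792
R_c = M/A = 3527.9792/377.1250 = 9.3549 mm
θ = 189° = 3.298672 rad
V = θ·R_c·A = 3.298672·9.3549·377.1250 = 11637.647 mm³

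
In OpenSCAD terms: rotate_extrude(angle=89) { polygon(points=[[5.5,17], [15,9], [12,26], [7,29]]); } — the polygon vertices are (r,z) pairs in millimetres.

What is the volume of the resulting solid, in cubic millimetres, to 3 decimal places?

Profile (r,z), 4 vertices: (5.5,17) (15,9) (12,26) (7,29)
edge 0: (5.5,17)→(15,9)  cross = 5.5·9 − 15·17 = -205.5000; (r_i+r_j)·cross = 20.5·-205.5000 = -4212.7500
edge 1: (15,9)→(12,26)  cross = 15·26 − 12·9 = 282.0000; (r_i+r_j)·cross = 27·282.0000 = 7614.0000
edge 2: (12,26)→(7,29)  cross = 12·29 − 7·26 = 166.0000; (r_i+r_j)·cross = 19·166.0000 = 3154.0000
edge 3: (7,29)→(5.5,17)  cross = 7·17 − 5.5·29 = -40.5000; (r_i+r_j)·cross = 12.5·-40.5000 = -506.2500
Σcross = 202.0000 → A = |Σcross|/2 = 101.0000 mm²
Σ(r_i+r_j)·cross = 6049.0000 → first moment M = |Σ|/6 = 1008.1667
R_c = M/A = 1008.1667/101.0000 = 9.9818 mm
θ = 89° = 1.553343 rad
V = θ·R_c·A = 1.553343·9.9818·101.0000 = 1566.029 mm³

Volume = 1566.029 mm³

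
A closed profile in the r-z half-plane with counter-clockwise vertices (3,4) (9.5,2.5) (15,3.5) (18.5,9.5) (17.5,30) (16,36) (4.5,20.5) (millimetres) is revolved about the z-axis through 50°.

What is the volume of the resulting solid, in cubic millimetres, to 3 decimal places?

Volume = 3522.074 mm³

Profile (r,z), 7 vertices: (3,4) (9.5,2.5) (15,3.5) (18.5,9.5) (17.5,30) (16,36) (4.5,20.5)
edge 0: (3,4)→(9.5,2.5)  cross = 3·2.5 − 9.5·4 = -30.5000; (r_i+r_j)·cross = 12.5·-30.5000 = -381.2500
edge 1: (9.5,2.5)→(15,3.5)  cross = 9.5·3.5 − 15·2.5 = -4.2500; (r_i+r_j)·cross = 24.5·-4.2500 = -104.1250
edge 2: (15,3.5)→(18.5,9.5)  cross = 15·9.5 − 18.5·3.5 = 77.7500; (r_i+r_j)·cross = 33.5·77.7500 = 2604.6250
edge 3: (18.5,9.5)→(17.5,30)  cross = 18.5·30 − 17.5·9.5 = 388.7500; (r_i+r_j)·cross = 36·388.7500 = 13995.0000
edge 4: (17.5,30)→(16,36)  cross = 17.5·36 − 16·30 = 150.0000; (r_i+r_j)·cross = 33.5·150.0000 = 5025.0000
edge 5: (16,36)→(4.5,20.5)  cross = 16·20.5 − 4.5·36 = 166.0000; (r_i+r_j)·cross = 20.5·166.0000 = 3403.0000
edge 6: (4.5,20.5)→(3,4)  cross = 4.5·4 − 3·20.5 = -43.5000; (r_i+r_j)·cross = 7.5·-43.5000 = -326.2500
Σcross = 704.2500 → A = |Σcross|/2 = 352.1250 mm²
Σ(r_i+r_j)·cross = 24216.0000 → first moment M = |Σ|/6 = 4036.0000
R_c = M/A = 4036.0000/352.1250 = 11.4618 mm
θ = 50° = 0.872665 rad
V = θ·R_c·A = 0.872665·11.4618·352.1250 = 3522.074 mm³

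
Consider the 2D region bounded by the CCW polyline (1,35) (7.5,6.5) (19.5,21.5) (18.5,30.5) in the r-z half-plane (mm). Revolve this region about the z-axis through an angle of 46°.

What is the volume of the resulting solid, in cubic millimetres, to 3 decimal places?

Profile (r,z), 4 vertices: (1,35) (7.5,6.5) (19.5,21.5) (18.5,30.5)
edge 0: (1,35)→(7.5,6.5)  cross = 1·6.5 − 7.5·35 = -256.0000; (r_i+r_j)·cross = 8.5·-256.0000 = -2176.0000
edge 1: (7.5,6.5)→(19.5,21.5)  cross = 7.5·21.5 − 19.5·6.5 = 34.5000; (r_i+r_j)·cross = 27·34.5000 = 931.5000
edge 2: (19.5,21.5)→(18.5,30.5)  cross = 19.5·30.5 − 18.5·21.5 = 197.0000; (r_i+r_j)·cross = 38·197.0000 = 7486.0000
edge 3: (18.5,30.5)→(1,35)  cross = 18.5·35 − 1·30.5 = 617.0000; (r_i+r_j)·cross = 19.5·617.0000 = 12031.5000
Σcross = 592.5000 → A = |Σcross|/2 = 296.2500 mm²
Σ(r_i+r_j)·cross = 18273.0000 → first moment M = |Σ|/6 = 3045.5000
R_c = M/A = 3045.5000/296.2500 = 10.2802 mm
θ = 46° = 0.802851 rad
V = θ·R_c·A = 0.802851·10.2802·296.2500 = 2445.084 mm³

Volume = 2445.084 mm³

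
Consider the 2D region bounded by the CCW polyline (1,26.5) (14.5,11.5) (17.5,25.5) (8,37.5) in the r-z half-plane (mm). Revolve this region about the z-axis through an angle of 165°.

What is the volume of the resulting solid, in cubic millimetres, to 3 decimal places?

Volume = 6103.842 mm³

Profile (r,z), 4 vertices: (1,26.5) (14.5,11.5) (17.5,25.5) (8,37.5)
edge 0: (1,26.5)→(14.5,11.5)  cross = 1·11.5 − 14.5·26.5 = -372.7500; (r_i+r_j)·cross = 15.5·-372.7500 = -5777.6250
edge 1: (14.5,11.5)→(17.5,25.5)  cross = 14.5·25.5 − 17.5·11.5 = 168.5000; (r_i+r_j)·cross = 32·168.5000 = 5392.0000
edge 2: (17.5,25.5)→(8,37.5)  cross = 17.5·37.5 − 8·25.5 = 452.2500; (r_i+r_j)·cross = 25.5·452.2500 = 11532.3750
edge 3: (8,37.5)→(1,26.5)  cross = 8·26.5 − 1·37.5 = 174.5000; (r_i+r_j)·cross = 9·174.5000 = 1570.5000
Σcross = 422.5000 → A = |Σcross|/2 = 211.2500 mm²
Σ(r_i+r_j)·cross = 12717.2500 → first moment M = |Σ|/6 = 2119.5417
R_c = M/A = 2119.5417/211.2500 = 10.0333 mm
θ = 165° = 2.879793 rad
V = θ·R_c·A = 2.879793·10.0333·211.2500 = 6103.842 mm³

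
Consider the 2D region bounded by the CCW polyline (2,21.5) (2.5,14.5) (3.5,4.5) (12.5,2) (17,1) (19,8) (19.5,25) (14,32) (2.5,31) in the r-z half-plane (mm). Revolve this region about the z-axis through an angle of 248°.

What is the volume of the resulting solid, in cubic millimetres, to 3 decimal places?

Profile (r,z), 9 vertices: (2,21.5) (2.5,14.5) (3.5,4.5) (12.5,2) (17,1) (19,8) (19.5,25) (14,32) (2.5,31)
edge 0: (2,21.5)→(2.5,14.5)  cross = 2·14.5 − 2.5·21.5 = -24.7500; (r_i+r_j)·cross = 4.5·-24.7500 = -111.3750
edge 1: (2.5,14.5)→(3.5,4.5)  cross = 2.5·4.5 − 3.5·14.5 = -39.5000; (r_i+r_j)·cross = 6·-39.5000 = -237.0000
edge 2: (3.5,4.5)→(12.5,2)  cross = 3.5·2 − 12.5·4.5 = -49.2500; (r_i+r_j)·cross = 16·-49.2500 = -788.0000
edge 3: (12.5,2)→(17,1)  cross = 12.5·1 − 17·2 = -21.5000; (r_i+r_j)·cross = 29.5·-21.5000 = -634.2500
edge 4: (17,1)→(19,8)  cross = 17·8 − 19·1 = 117.0000; (r_i+r_j)·cross = 36·117.0000 = 4212.0000
edge 5: (19,8)→(19.5,25)  cross = 19·25 − 19.5·8 = 319.0000; (r_i+r_j)·cross = 38.5·319.0000 = 12281.5000
edge 6: (19.5,25)→(14,32)  cross = 19.5·32 − 14·25 = 274.0000; (r_i+r_j)·cross = 33.5·274.0000 = 9179.0000
edge 7: (14,32)→(2.5,31)  cross = 14·31 − 2.5·32 = 354.0000; (r_i+r_j)·cross = 16.5·354.0000 = 5841.0000
edge 8: (2.5,31)→(2,21.5)  cross = 2.5·21.5 − 2·31 = -8.2500; (r_i+r_j)·cross = 4.5·-8.2500 = -37.1250
Σcross = 920.7500 → A = |Σcross|/2 = 460.3750 mm²
Σ(r_i+r_j)·cross = 29705.7500 → first moment M = |Σ|/6 = 4950.9583
R_c = M/A = 4950.9583/460.3750 = 10.7542 mm
θ = 248° = 4.328417 rad
V = θ·R_c·A = 4.328417·10.7542·460.3750 = 21429.810 mm³

Volume = 21429.810 mm³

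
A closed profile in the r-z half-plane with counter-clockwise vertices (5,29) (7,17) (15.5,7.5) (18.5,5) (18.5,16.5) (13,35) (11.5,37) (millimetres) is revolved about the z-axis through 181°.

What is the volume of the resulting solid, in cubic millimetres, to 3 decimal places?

Volume = 9286.937 mm³

Profile (r,z), 7 vertices: (5,29) (7,17) (15.5,7.5) (18.5,5) (18.5,16.5) (13,35) (11.5,37)
edge 0: (5,29)→(7,17)  cross = 5·17 − 7·29 = -118.0000; (r_i+r_j)·cross = 12·-118.0000 = -1416.0000
edge 1: (7,17)→(15.5,7.5)  cross = 7·7.5 − 15.5·17 = -211.0000; (r_i+r_j)·cross = 22.5·-211.0000 = -4747.5000
edge 2: (15.5,7.5)→(18.5,5)  cross = 15.5·5 − 18.5·7.5 = -61.2500; (r_i+r_j)·cross = 34·-61.2500 = -2082.5000
edge 3: (18.5,5)→(18.5,16.5)  cross = 18.5·16.5 − 18.5·5 = 212.7500; (r_i+r_j)·cross = 37·212.7500 = 7871.7500
edge 4: (18.5,16.5)→(13,35)  cross = 18.5·35 − 13·16.5 = 433.0000; (r_i+r_j)·cross = 31.5·433.0000 = 13639.5000
edge 5: (13,35)→(11.5,37)  cross = 13·37 − 11.5·35 = 78.5000; (r_i+r_j)·cross = 24.5·78.5000 = 1923.2500
edge 6: (11.5,37)→(5,29)  cross = 11.5·29 − 5·37 = 148.5000; (r_i+r_j)·cross = 16.5·148.5000 = 2450.2500
Σcross = 482.5000 → A = |Σcross|/2 = 241.2500 mm²
Σ(r_i+r_j)·cross = 17638.7500 → first moment M = |Σ|/6 = 2939.7917
R_c = M/A = 2939.7917/241.2500 = 12.1857 mm
θ = 181° = 3.159046 rad
V = θ·R_c·A = 3.159046·12.1857·241.2500 = 9286.937 mm³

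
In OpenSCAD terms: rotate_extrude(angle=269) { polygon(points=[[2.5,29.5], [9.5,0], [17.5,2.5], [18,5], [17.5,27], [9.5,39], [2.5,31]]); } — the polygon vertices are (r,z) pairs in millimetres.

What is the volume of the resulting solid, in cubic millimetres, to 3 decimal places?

Volume = 20955.845 mm³

Profile (r,z), 7 vertices: (2.5,29.5) (9.5,0) (17.5,2.5) (18,5) (17.5,27) (9.5,39) (2.5,31)
edge 0: (2.5,29.5)→(9.5,0)  cross = 2.5·0 − 9.5·29.5 = -280.2500; (r_i+r_j)·cross = 12·-280.2500 = -3363.0000
edge 1: (9.5,0)→(17.5,2.5)  cross = 9.5·2.5 − 17.5·0 = 23.7500; (r_i+r_j)·cross = 27·23.7500 = 641.2500
edge 2: (17.5,2.5)→(18,5)  cross = 17.5·5 − 18·2.5 = 42.5000; (r_i+r_j)·cross = 35.5·42.5000 = 1508.7500
edge 3: (18,5)→(17.5,27)  cross = 18·27 − 17.5·5 = 398.5000; (r_i+r_j)·cross = 35.5·398.5000 = 14146.7500
edge 4: (17.5,27)→(9.5,39)  cross = 17.5·39 − 9.5·27 = 426.0000; (r_i+r_j)·cross = 27·426.0000 = 11502.0000
edge 5: (9.5,39)→(2.5,31)  cross = 9.5·31 − 2.5·39 = 197.0000; (r_i+r_j)·cross = 12·197.0000 = 2364.0000
edge 6: (2.5,31)→(2.5,29.5)  cross = 2.5·29.5 − 2.5·31 = -3.7500; (r_i+r_j)·cross = 5·-3.7500 = -18.7500
Σcross = 803.7500 → A = |Σcross|/2 = 401.8750 mm²
Σ(r_i+r_j)·cross = 26781.0000 → first moment M = |Σ|/6 = 4463.5000
R_c = M/A = 4463.5000/401.8750 = 11.1067 mm
θ = 269° = 4.694936 rad
V = θ·R_c·A = 4.694936·11.1067·401.8750 = 20955.845 mm³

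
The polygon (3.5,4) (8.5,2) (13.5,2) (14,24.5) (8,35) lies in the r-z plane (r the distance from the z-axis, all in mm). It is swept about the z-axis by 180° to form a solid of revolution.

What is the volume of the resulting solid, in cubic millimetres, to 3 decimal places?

Profile (r,z), 5 vertices: (3.5,4) (8.5,2) (13.5,2) (14,24.5) (8,35)
edge 0: (3.5,4)→(8.5,2)  cross = 3.5·2 − 8.5·4 = -27.0000; (r_i+r_j)·cross = 12·-27.0000 = -324.0000
edge 1: (8.5,2)→(13.5,2)  cross = 8.5·2 − 13.5·2 = -10.0000; (r_i+r_j)·cross = 22·-10.0000 = -220.0000
edge 2: (13.5,2)→(14,24.5)  cross = 13.5·24.5 − 14·2 = 302.7500; (r_i+r_j)·cross = 27.5·302.7500 = 8325.6250
edge 3: (14,24.5)→(8,35)  cross = 14·35 − 8·24.5 = 294.0000; (r_i+r_j)·cross = 22·294.0000 = 6468.0000
edge 4: (8,35)→(3.5,4)  cross = 8·4 − 3.5·35 = -90.5000; (r_i+r_j)·cross = 11.5·-90.5000 = -1040.7500
Σcross = 469.2500 → A = |Σcross|/2 = 234.6250 mm²
Σ(r_i+r_j)·cross = 13208.8750 → first moment M = |Σ|/6 = 2201.4792
R_c = M/A = 2201.4792/234.6250 = 9.3830 mm
θ = 180° = 3.141593 rad
V = θ·R_c·A = 3.141593·9.3830·234.6250 = 6916.151 mm³

Volume = 6916.151 mm³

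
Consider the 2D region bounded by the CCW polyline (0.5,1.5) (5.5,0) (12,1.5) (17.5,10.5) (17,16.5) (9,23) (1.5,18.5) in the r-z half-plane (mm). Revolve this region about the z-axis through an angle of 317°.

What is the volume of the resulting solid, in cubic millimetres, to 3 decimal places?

Profile (r,z), 7 vertices: (0.5,1.5) (5.5,0) (12,1.5) (17.5,10.5) (17,16.5) (9,23) (1.5,18.5)
edge 0: (0.5,1.5)→(5.5,0)  cross = 0.5·0 − 5.5·1.5 = -8.2500; (r_i+r_j)·cross = 6·-8.2500 = -49.5000
edge 1: (5.5,0)→(12,1.5)  cross = 5.5·1.5 − 12·0 = 8.2500; (r_i+r_j)·cross = 17.5·8.2500 = 144.3750
edge 2: (12,1.5)→(17.5,10.5)  cross = 12·10.5 − 17.5·1.5 = 99.7500; (r_i+r_j)·cross = 29.5·99.7500 = 2942.6250
edge 3: (17.5,10.5)→(17,16.5)  cross = 17.5·16.5 − 17·10.5 = 110.2500; (r_i+r_j)·cross = 34.5·110.2500 = 3803.6250
edge 4: (17,16.5)→(9,23)  cross = 17·23 − 9·16.5 = 242.5000; (r_i+r_j)·cross = 26·242.5000 = 6305.0000
edge 5: (9,23)→(1.5,18.5)  cross = 9·18.5 − 1.5·23 = 132.0000; (r_i+r_j)·cross = 10.5·132.0000 = 1386.0000
edge 6: (1.5,18.5)→(0.5,1.5)  cross = 1.5·1.5 − 0.5·18.5 = -7.0000; (r_i+r_j)·cross = 2·-7.0000 = -14.0000
Σcross = 577.5000 → A = |Σcross|/2 = 288.7500 mm²
Σ(r_i+r_j)·cross = 14518.1250 → first moment M = |Σ|/6 = 2419.6875
R_c = M/A = 2419.6875/288.7500 = 8.3799 mm
θ = 317° = 5.532694 rad
V = θ·R_c·A = 5.532694·8.3799·288.7500 = 13387.390 mm³

Volume = 13387.390 mm³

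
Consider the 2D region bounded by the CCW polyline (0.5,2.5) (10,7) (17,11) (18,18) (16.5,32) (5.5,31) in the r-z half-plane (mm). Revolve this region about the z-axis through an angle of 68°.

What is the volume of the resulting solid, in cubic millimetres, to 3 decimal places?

Profile (r,z), 6 vertices: (0.5,2.5) (10,7) (17,11) (18,18) (16.5,32) (5.5,31)
edge 0: (0.5,2.5)→(10,7)  cross = 0.5·7 − 10·2.5 = -21.5000; (r_i+r_j)·cross = 10.5·-21.5000 = -225.7500
edge 1: (10,7)→(17,11)  cross = 10·11 − 17·7 = -9.0000; (r_i+r_j)·cross = 27·-9.0000 = -243.0000
edge 2: (17,11)→(18,18)  cross = 17·18 − 18·11 = 108.0000; (r_i+r_j)·cross = 35·108.0000 = 3780.0000
edge 3: (18,18)→(16.5,32)  cross = 18·32 − 16.5·18 = 279.0000; (r_i+r_j)·cross = 34.5·279.0000 = 9625.5000
edge 4: (16.5,32)→(5.5,31)  cross = 16.5·31 − 5.5·32 = 335.5000; (r_i+r_j)·cross = 22·335.5000 = 7381.0000
edge 5: (5.5,31)→(0.5,2.5)  cross = 5.5·2.5 − 0.5·31 = -1.7500; (r_i+r_j)·cross = 6·-1.7500 = -10.5000
Σcross = 690.2500 → A = |Σcross|/2 = 345.1250 mm²
Σ(r_i+r_j)·cross = 20307.2500 → first moment M = |Σ|/6 = 3384.5417
R_c = M/A = 3384.5417/345.1250 = 9.8067 mm
θ = 68° = 1.186824 rad
V = θ·R_c·A = 1.186824·9.8067·345.1250 = 4016.855 mm³

Volume = 4016.855 mm³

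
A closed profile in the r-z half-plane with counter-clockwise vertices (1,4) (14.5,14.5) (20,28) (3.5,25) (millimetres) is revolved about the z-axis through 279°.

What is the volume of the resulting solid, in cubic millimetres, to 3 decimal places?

Volume = 10327.534 mm³

Profile (r,z), 4 vertices: (1,4) (14.5,14.5) (20,28) (3.5,25)
edge 0: (1,4)→(14.5,14.5)  cross = 1·14.5 − 14.5·4 = -43.5000; (r_i+r_j)·cross = 15.5·-43.5000 = -674.2500
edge 1: (14.5,14.5)→(20,28)  cross = 14.5·28 − 20·14.5 = 116.0000; (r_i+r_j)·cross = 34.5·116.0000 = 4002.0000
edge 2: (20,28)→(3.5,25)  cross = 20·25 − 3.5·28 = 402.0000; (r_i+r_j)·cross = 23.5·402.0000 = 9447.0000
edge 3: (3.5,25)→(1,4)  cross = 3.5·4 − 1·25 = -11.0000; (r_i+r_j)·cross = 4.5·-11.0000 = -49.5000
Σcross = 463.5000 → A = |Σcross|/2 = 231.7500 mm²
Σ(r_i+r_j)·cross = 12725.2500 → first moment M = |Σ|/6 = 2120.8750
R_c = M/A = 2120.8750/231.7500 = 9.1516 mm
θ = 279° = 4.869469 rad
V = θ·R_c·A = 4.869469·9.1516·231.7500 = 10327.534 mm³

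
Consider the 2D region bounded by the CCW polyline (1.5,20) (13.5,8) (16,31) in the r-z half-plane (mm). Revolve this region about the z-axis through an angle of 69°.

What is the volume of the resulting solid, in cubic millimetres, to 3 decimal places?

Volume = 1903.962 mm³

Profile (r,z), 3 vertices: (1.5,20) (13.5,8) (16,31)
edge 0: (1.5,20)→(13.5,8)  cross = 1.5·8 − 13.5·20 = -258.0000; (r_i+r_j)·cross = 15·-258.0000 = -3870.0000
edge 1: (13.5,8)→(16,31)  cross = 13.5·31 − 16·8 = 290.5000; (r_i+r_j)·cross = 29.5·290.5000 = 8569.7500
edge 2: (16,31)→(1.5,20)  cross = 16·20 − 1.5·31 = 273.5000; (r_i+r_j)·cross = 17.5·273.5000 = 4786.2500
Σcross = 306.0000 → A = |Σcross|/2 = 153.0000 mm²
Σ(r_i+r_j)·cross = 9486.0000 → first moment M = |Σ|/6 = 1581.0000
R_c = M/A = 1581.0000/153.0000 = 10.3333 mm
θ = 69° = 1.204277 rad
V = θ·R_c·A = 1.204277·10.3333·153.0000 = 1903.962 mm³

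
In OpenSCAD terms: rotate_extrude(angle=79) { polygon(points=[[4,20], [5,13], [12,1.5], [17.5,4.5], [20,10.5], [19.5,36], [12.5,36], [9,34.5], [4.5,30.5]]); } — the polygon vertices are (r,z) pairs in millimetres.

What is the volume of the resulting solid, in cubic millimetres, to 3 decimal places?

Volume = 7684.080 mm³

Profile (r,z), 9 vertices: (4,20) (5,13) (12,1.5) (17.5,4.5) (20,10.5) (19.5,36) (12.5,36) (9,34.5) (4.5,30.5)
edge 0: (4,20)→(5,13)  cross = 4·13 − 5·20 = -48.0000; (r_i+r_j)·cross = 9·-48.0000 = -432.0000
edge 1: (5,13)→(12,1.5)  cross = 5·1.5 − 12·13 = -148.5000; (r_i+r_j)·cross = 17·-148.5000 = -2524.5000
edge 2: (12,1.5)→(17.5,4.5)  cross = 12·4.5 − 17.5·1.5 = 27.7500; (r_i+r_j)·cross = 29.5·27.7500 = 818.6250
edge 3: (17.5,4.5)→(20,10.5)  cross = 17.5·10.5 − 20·4.5 = 93.7500; (r_i+r_j)·cross = 37.5·93.7500 = 3515.6250
edge 4: (20,10.5)→(19.5,36)  cross = 20·36 − 19.5·10.5 = 515.2500; (r_i+r_j)·cross = 39.5·515.2500 = 20352.3750
edge 5: (19.5,36)→(12.5,36)  cross = 19.5·36 − 12.5·36 = 252.0000; (r_i+r_j)·cross = 32·252.0000 = 8064.0000
edge 6: (12.5,36)→(9,34.5)  cross = 12.5·34.5 − 9·36 = 107.2500; (r_i+r_j)·cross = 21.5·107.2500 = 2305.8750
edge 7: (9,34.5)→(4.5,30.5)  cross = 9·30.5 − 4.5·34.5 = 119.2500; (r_i+r_j)·cross = 13.5·119.2500 = 1609.8750
edge 8: (4.5,30.5)→(4,20)  cross = 4.5·20 − 4·30.5 = -32.0000; (r_i+r_j)·cross = 8.5·-32.0000 = -272.0000
Σcross = 886.7500 → A = |Σcross|/2 = 443.3750 mm²
Σ(r_i+r_j)·cross = 33437.8750 → first moment M = |Σ|/6 = 5572.9792
R_c = M/A = 5572.9792/443.3750 = 12.5694 mm
θ = 79° = 1.378810 rad
V = θ·R_c·A = 1.378810·12.5694·443.3750 = 7684.080 mm³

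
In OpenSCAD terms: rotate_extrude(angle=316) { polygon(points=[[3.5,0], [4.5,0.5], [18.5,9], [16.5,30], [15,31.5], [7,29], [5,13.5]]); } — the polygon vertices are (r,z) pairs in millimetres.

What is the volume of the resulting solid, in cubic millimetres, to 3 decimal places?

Profile (r,z), 7 vertices: (3.5,0) (4.5,0.5) (18.5,9) (16.5,30) (15,31.5) (7,29) (5,13.5)
edge 0: (3.5,0)→(4.5,0.5)  cross = 3.5·0.5 − 4.5·0 = 1.7500; (r_i+r_j)·cross = 8·1.7500 = 14.0000
edge 1: (4.5,0.5)→(18.5,9)  cross = 4.5·9 − 18.5·0.5 = 31.2500; (r_i+r_j)·cross = 23·31.2500 = 718.7500
edge 2: (18.5,9)→(16.5,30)  cross = 18.5·30 − 16.5·9 = 406.5000; (r_i+r_j)·cross = 35·406.5000 = 14227.5000
edge 3: (16.5,30)→(15,31.5)  cross = 16.5·31.5 − 15·30 = 69.7500; (r_i+r_j)·cross = 31.5·69.7500 = 2197.1250
edge 4: (15,31.5)→(7,29)  cross = 15·29 − 7·31.5 = 214.5000; (r_i+r_j)·cross = 22·214.5000 = 4719.0000
edge 5: (7,29)→(5,13.5)  cross = 7·13.5 − 5·29 = -50.5000; (r_i+r_j)·cross = 12·-50.5000 = -606.0000
edge 6: (5,13.5)→(3.5,0)  cross = 5·0 − 3.5·13.5 = -47.2500; (r_i+r_j)·cross = 8.5·-47.2500 = -401.6250
Σcross = 626.0000 → A = |Σcross|/2 = 313.0000 mm²
Σ(r_i+r_j)·cross = 20868.7500 → first moment M = |Σ|/6 = 3478.1250
R_c = M/A = 3478.1250/313.0000 = 11.1122 mm
θ = 316° = 5.515240 rad
V = θ·R_c·A = 5.515240·11.1122·313.0000 = 19182.696 mm³

Volume = 19182.696 mm³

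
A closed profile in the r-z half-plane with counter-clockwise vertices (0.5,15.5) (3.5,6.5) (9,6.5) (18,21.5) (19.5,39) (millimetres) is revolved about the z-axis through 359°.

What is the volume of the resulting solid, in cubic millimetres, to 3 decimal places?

Volume = 18455.453 mm³

Profile (r,z), 5 vertices: (0.5,15.5) (3.5,6.5) (9,6.5) (18,21.5) (19.5,39)
edge 0: (0.5,15.5)→(3.5,6.5)  cross = 0.5·6.5 − 3.5·15.5 = -51.0000; (r_i+r_j)·cross = 4·-51.0000 = -204.0000
edge 1: (3.5,6.5)→(9,6.5)  cross = 3.5·6.5 − 9·6.5 = -35.7500; (r_i+r_j)·cross = 12.5·-35.7500 = -446.8750
edge 2: (9,6.5)→(18,21.5)  cross = 9·21.5 − 18·6.5 = 76.5000; (r_i+r_j)·cross = 27·76.5000 = 2065.5000
edge 3: (18,21.5)→(19.5,39)  cross = 18·39 − 19.5·21.5 = 282.7500; (r_i+r_j)·cross = 37.5·282.7500 = 10603.1250
edge 4: (19.5,39)→(0.5,15.5)  cross = 19.5·15.5 − 0.5·39 = 282.7500; (r_i+r_j)·cross = 20·282.7500 = 5655.0000
Σcross = 555.2500 → A = |Σcross|/2 = 277.6250 mm²
Σ(r_i+r_j)·cross = 17672.7500 → first moment M = |Σ|/6 = 2945.4583
R_c = M/A = 2945.4583/277.6250 = 10.6095 mm
θ = 359° = 6.265732 rad
V = θ·R_c·A = 6.265732·10.6095·277.6250 = 18455.453 mm³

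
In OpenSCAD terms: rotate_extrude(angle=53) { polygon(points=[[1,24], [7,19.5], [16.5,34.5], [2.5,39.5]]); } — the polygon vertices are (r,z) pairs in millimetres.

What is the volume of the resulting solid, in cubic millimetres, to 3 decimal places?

Profile (r,z), 4 vertices: (1,24) (7,19.5) (16.5,34.5) (2.5,39.5)
edge 0: (1,24)→(7,19.5)  cross = 1·19.5 − 7·24 = -148.5000; (r_i+r_j)·cross = 8·-148.5000 = -1188.0000
edge 1: (7,19.5)→(16.5,34.5)  cross = 7·34.5 − 16.5·19.5 = -80.2500; (r_i+r_j)·cross = 23.5·-80.2500 = -1885.8750
edge 2: (16.5,34.5)→(2.5,39.5)  cross = 16.5·39.5 − 2.5·34.5 = 565.5000; (r_i+r_j)·cross = 19·565.5000 = 10744.5000
edge 3: (2.5,39.5)→(1,24)  cross = 2.5·24 − 1·39.5 = 20.5000; (r_i+r_j)·cross = 3.5·20.5000 = 71.7500
Σcross = 357.2500 → A = |Σcross|/2 = 178.6250 mm²
Σ(r_i+r_j)·cross = 7742.3750 → first moment M = |Σ|/6 = 1290.3958
R_c = M/A = 1290.3958/178.6250 = 7.2240 mm
θ = 53° = 0.925025 rad
V = θ·R_c·A = 0.925025·7.2240·178.6250 = 1193.648 mm³

Volume = 1193.648 mm³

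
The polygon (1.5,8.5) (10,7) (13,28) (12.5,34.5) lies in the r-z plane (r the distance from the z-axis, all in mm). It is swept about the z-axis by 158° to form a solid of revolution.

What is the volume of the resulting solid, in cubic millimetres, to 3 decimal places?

Volume = 3109.217 mm³

Profile (r,z), 4 vertices: (1.5,8.5) (10,7) (13,28) (12.5,34.5)
edge 0: (1.5,8.5)→(10,7)  cross = 1.5·7 − 10·8.5 = -74.5000; (r_i+r_j)·cross = 11.5·-74.5000 = -856.7500
edge 1: (10,7)→(13,28)  cross = 10·28 − 13·7 = 189.0000; (r_i+r_j)·cross = 23·189.0000 = 4347.0000
edge 2: (13,28)→(12.5,34.5)  cross = 13·34.5 − 12.5·28 = 98.5000; (r_i+r_j)·cross = 25.5·98.5000 = 2511.7500
edge 3: (12.5,34.5)→(1.5,8.5)  cross = 12.5·8.5 − 1.5·34.5 = 54.5000; (r_i+r_j)·cross = 14·54.5000 = 763.0000
Σcross = 267.5000 → A = |Σcross|/2 = 133.7500 mm²
Σ(r_i+r_j)·cross = 6765.0000 → first moment M = |Σ|/6 = 1127.5000
R_c = M/A = 1127.5000/133.7500 = 8.4299 mm
θ = 158° = 2.757620 rad
V = θ·R_c·A = 2.757620·8.4299·133.7500 = 3109.217 mm³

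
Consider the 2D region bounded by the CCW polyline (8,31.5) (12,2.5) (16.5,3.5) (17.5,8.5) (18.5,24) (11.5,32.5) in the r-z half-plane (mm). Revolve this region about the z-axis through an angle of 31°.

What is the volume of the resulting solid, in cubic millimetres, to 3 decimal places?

Volume = 1511.136 mm³

Profile (r,z), 6 vertices: (8,31.5) (12,2.5) (16.5,3.5) (17.5,8.5) (18.5,24) (11.5,32.5)
edge 0: (8,31.5)→(12,2.5)  cross = 8·2.5 − 12·31.5 = -358.0000; (r_i+r_j)·cross = 20·-358.0000 = -7160.0000
edge 1: (12,2.5)→(16.5,3.5)  cross = 12·3.5 − 16.5·2.5 = 0.7500; (r_i+r_j)·cross = 28.5·0.7500 = 21.3750
edge 2: (16.5,3.5)→(17.5,8.5)  cross = 16.5·8.5 − 17.5·3.5 = 79.0000; (r_i+r_j)·cross = 34·79.0000 = 2686.0000
edge 3: (17.5,8.5)→(18.5,24)  cross = 17.5·24 − 18.5·8.5 = 262.7500; (r_i+r_j)·cross = 36·262.7500 = 9459.0000
edge 4: (18.5,24)→(11.5,32.5)  cross = 18.5·32.5 − 11.5·24 = 325.2500; (r_i+r_j)·cross = 30·325.2500 = 9757.5000
edge 5: (11.5,32.5)→(8,31.5)  cross = 11.5·31.5 − 8·32.5 = 102.2500; (r_i+r_j)·cross = 19.5·102.2500 = 1993.8750
Σcross = 412.0000 → A = |Σcross|/2 = 206.0000 mm²
Σ(r_i+r_j)·cross = 16757.7500 → first moment M = |Σ|/6 = 2792.9583
R_c = M/A = 2792.9583/206.0000 = 13.5581 mm
θ = 31° = 0.541052 rad
V = θ·R_c·A = 0.541052·13.5581·206.0000 = 1511.136 mm³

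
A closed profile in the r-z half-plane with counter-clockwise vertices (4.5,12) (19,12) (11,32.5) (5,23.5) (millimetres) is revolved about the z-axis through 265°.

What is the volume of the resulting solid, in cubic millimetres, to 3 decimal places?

Volume = 8924.463 mm³

Profile (r,z), 4 vertices: (4.5,12) (19,12) (11,32.5) (5,23.5)
edge 0: (4.5,12)→(19,12)  cross = 4.5·12 − 19·12 = -174.0000; (r_i+r_j)·cross = 23.5·-174.0000 = -4089.0000
edge 1: (19,12)→(11,32.5)  cross = 19·32.5 − 11·12 = 485.5000; (r_i+r_j)·cross = 30·485.5000 = 14565.0000
edge 2: (11,32.5)→(5,23.5)  cross = 11·23.5 − 5·32.5 = 96.0000; (r_i+r_j)·cross = 16·96.0000 = 1536.0000
edge 3: (5,23.5)→(4.5,12)  cross = 5·12 − 4.5·23.5 = -45.7500; (r_i+r_j)·cross = 9.5·-45.7500 = -434.6250
Σcross = 361.7500 → A = |Σcross|/2 = 180.8750 mm²
Σ(r_i+r_j)·cross = 11577.3750 → first moment M = |Σ|/6 = 1929.5625
R_c = M/A = 1929.5625/180.8750 = 10.6679 mm
θ = 265° = 4.625123 rad
V = θ·R_c·A = 4.625123·10.6679·180.8750 = 8924.463 mm³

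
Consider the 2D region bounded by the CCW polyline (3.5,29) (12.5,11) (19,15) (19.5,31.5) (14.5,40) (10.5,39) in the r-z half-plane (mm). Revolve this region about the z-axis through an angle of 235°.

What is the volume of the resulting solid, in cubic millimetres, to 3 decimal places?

Volume = 15653.978 mm³

Profile (r,z), 6 vertices: (3.5,29) (12.5,11) (19,15) (19.5,31.5) (14.5,40) (10.5,39)
edge 0: (3.5,29)→(12.5,11)  cross = 3.5·11 − 12.5·29 = -324.0000; (r_i+r_j)·cross = 16·-324.0000 = -5184.0000
edge 1: (12.5,11)→(19,15)  cross = 12.5·15 − 19·11 = -21.5000; (r_i+r_j)·cross = 31.5·-21.5000 = -677.2500
edge 2: (19,15)→(19.5,31.5)  cross = 19·31.5 − 19.5·15 = 306.0000; (r_i+r_j)·cross = 38.5·306.0000 = 11781.0000
edge 3: (19.5,31.5)→(14.5,40)  cross = 19.5·40 − 14.5·31.5 = 323.2500; (r_i+r_j)·cross = 34·323.2500 = 10990.5000
edge 4: (14.5,40)→(10.5,39)  cross = 14.5·39 − 10.5·40 = 145.5000; (r_i+r_j)·cross = 25·145.5000 = 3637.5000
edge 5: (10.5,39)→(3.5,29)  cross = 10.5·29 − 3.5·39 = 168.0000; (r_i+r_j)·cross = 14·168.0000 = 2352.0000
Σcross = 597.2500 → A = |Σcross|/2 = 298.6250 mm²
Σ(r_i+r_j)·cross = 22899.7500 → first moment M = |Σ|/6 = 3816.6250
R_c = M/A = 3816.6250/298.6250 = 12.7807 mm
θ = 235° = 4.101524 rad
V = θ·R_c·A = 4.101524·12.7807·298.6250 = 15653.978 mm³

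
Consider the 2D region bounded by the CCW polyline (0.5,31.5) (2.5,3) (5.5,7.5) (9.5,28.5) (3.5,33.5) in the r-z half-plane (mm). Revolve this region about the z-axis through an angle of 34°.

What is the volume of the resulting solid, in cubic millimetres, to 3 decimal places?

Profile (r,z), 5 vertices: (0.5,31.5) (2.5,3) (5.5,7.5) (9.5,28.5) (3.5,33.5)
edge 0: (0.5,31.5)→(2.5,3)  cross = 0.5·3 − 2.5·31.5 = -77.2500; (r_i+r_j)·cross = 3·-77.2500 = -231.7500
edge 1: (2.5,3)→(5.5,7.5)  cross = 2.5·7.5 − 5.5·3 = 2.2500; (r_i+r_j)·cross = 8·2.2500 = 18.0000
edge 2: (5.5,7.5)→(9.5,28.5)  cross = 5.5·28.5 − 9.5·7.5 = 85.5000; (r_i+r_j)·cross = 15·85.5000 = 1282.5000
edge 3: (9.5,28.5)→(3.5,33.5)  cross = 9.5·33.5 − 3.5·28.5 = 218.5000; (r_i+r_j)·cross = 13·218.5000 = 2840.5000
edge 4: (3.5,33.5)→(0.5,31.5)  cross = 3.5·31.5 − 0.5·33.5 = 93.5000; (r_i+r_j)·cross = 4·93.5000 = 374.0000
Σcross = 322.5000 → A = |Σcross|/2 = 161.2500 mm²
Σ(r_i+r_j)·cross = 4283.2500 → first moment M = |Σ|/6 = 713.8750
R_c = M/A = 713.8750/161.2500 = 4.4271 mm
θ = 34° = 0.593412 rad
V = θ·R_c·A = 0.593412·4.4271·161.2500 = 423.622 mm³

Volume = 423.622 mm³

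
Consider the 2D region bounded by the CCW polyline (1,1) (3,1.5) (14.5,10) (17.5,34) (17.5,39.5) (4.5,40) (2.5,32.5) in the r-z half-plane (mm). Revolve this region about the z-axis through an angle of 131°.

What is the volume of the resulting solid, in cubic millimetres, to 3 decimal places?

Volume = 9675.728 mm³

Profile (r,z), 7 vertices: (1,1) (3,1.5) (14.5,10) (17.5,34) (17.5,39.5) (4.5,40) (2.5,32.5)
edge 0: (1,1)→(3,1.5)  cross = 1·1.5 − 3·1 = -1.5000; (r_i+r_j)·cross = 4·-1.5000 = -6.0000
edge 1: (3,1.5)→(14.5,10)  cross = 3·10 − 14.5·1.5 = 8.2500; (r_i+r_j)·cross = 17.5·8.2500 = 144.3750
edge 2: (14.5,10)→(17.5,34)  cross = 14.5·34 − 17.5·10 = 318.0000; (r_i+r_j)·cross = 32·318.0000 = 10176.0000
edge 3: (17.5,34)→(17.5,39.5)  cross = 17.5·39.5 − 17.5·34 = 96.2500; (r_i+r_j)·cross = 35·96.2500 = 3368.7500
edge 4: (17.5,39.5)→(4.5,40)  cross = 17.5·40 − 4.5·39.5 = 522.2500; (r_i+r_j)·cross = 22·522.2500 = 11489.5000
edge 5: (4.5,40)→(2.5,32.5)  cross = 4.5·32.5 − 2.5·40 = 46.2500; (r_i+r_j)·cross = 7·46.2500 = 323.7500
edge 6: (2.5,32.5)→(1,1)  cross = 2.5·1 − 1·32.5 = -30.0000; (r_i+r_j)·cross = 3.5·-30.0000 = -105.0000
Σcross = 959.5000 → A = |Σcross|/2 = 479.7500 mm²
Σ(r_i+r_j)·cross = 25391.3750 → first moment M = |Σ|/6 = 4231.8958
R_c = M/A = 4231.8958/479.7500 = 8.8210 mm
θ = 131° = 2.286381 rad
V = θ·R_c·A = 2.286381·8.8210·479.7500 = 9675.728 mm³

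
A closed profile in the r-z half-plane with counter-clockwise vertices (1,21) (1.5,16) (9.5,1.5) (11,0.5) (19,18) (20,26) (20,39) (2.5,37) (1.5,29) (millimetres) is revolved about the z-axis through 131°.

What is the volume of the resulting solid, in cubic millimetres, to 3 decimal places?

Profile (r,z), 9 vertices: (1,21) (1.5,16) (9.5,1.5) (11,0.5) (19,18) (20,26) (20,39) (2.5,37) (1.5,29)
edge 0: (1,21)→(1.5,16)  cross = 1·16 − 1.5·21 = -15.5000; (r_i+r_j)·cross = 2.5·-15.5000 = -38.7500
edge 1: (1.5,16)→(9.5,1.5)  cross = 1.5·1.5 − 9.5·16 = -149.7500; (r_i+r_j)·cross = 11·-149.7500 = -1647.2500
edge 2: (9.5,1.5)→(11,0.5)  cross = 9.5·0.5 − 11·1.5 = -11.7500; (r_i+r_j)·cross = 20.5·-11.7500 = -240.8750
edge 3: (11,0.5)→(19,18)  cross = 11·18 − 19·0.5 = 188.5000; (r_i+r_j)·cross = 30·188.5000 = 5655.0000
edge 4: (19,18)→(20,26)  cross = 19·26 − 20·18 = 134.0000; (r_i+r_j)·cross = 39·134.0000 = 5226.0000
edge 5: (20,26)→(20,39)  cross = 20·39 − 20·26 = 260.0000; (r_i+r_j)·cross = 40·260.0000 = 10400.0000
edge 6: (20,39)→(2.5,37)  cross = 20·37 − 2.5·39 = 642.5000; (r_i+r_j)·cross = 22.5·642.5000 = 14456.2500
edge 7: (2.5,37)→(1.5,29)  cross = 2.5·29 − 1.5·37 = 17.0000; (r_i+r_j)·cross = 4·17.0000 = 68.0000
edge 8: (1.5,29)→(1,21)  cross = 1.5·21 − 1·29 = 2.5000; (r_i+r_j)·cross = 2.5·2.5000 = 6.2500
Σcross = 1067.5000 → A = |Σcross|/2 = 533.7500 mm²
Σ(r_i+r_j)·cross = 33884.6250 → first moment M = |Σ|/6 = 5647.4375
R_c = M/A = 5647.4375/533.7500 = 10.5807 mm
θ = 131° = 2.286381 rad
V = θ·R_c·A = 2.286381·10.5807·533.7500 = 12912.196 mm³

Volume = 12912.196 mm³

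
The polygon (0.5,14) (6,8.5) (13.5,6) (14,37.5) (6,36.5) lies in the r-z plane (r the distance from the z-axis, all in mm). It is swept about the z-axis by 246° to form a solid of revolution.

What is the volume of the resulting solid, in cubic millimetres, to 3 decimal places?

Volume = 11238.441 mm³

Profile (r,z), 5 vertices: (0.5,14) (6,8.5) (13.5,6) (14,37.5) (6,36.5)
edge 0: (0.5,14)→(6,8.5)  cross = 0.5·8.5 − 6·14 = -79.7500; (r_i+r_j)·cross = 6.5·-79.7500 = -518.3750
edge 1: (6,8.5)→(13.5,6)  cross = 6·6 − 13.5·8.5 = -78.7500; (r_i+r_j)·cross = 19.5·-78.7500 = -1535.6250
edge 2: (13.5,6)→(14,37.5)  cross = 13.5·37.5 − 14·6 = 422.2500; (r_i+r_j)·cross = 27.5·422.2500 = 11611.8750
edge 3: (14,37.5)→(6,36.5)  cross = 14·36.5 − 6·37.5 = 286.0000; (r_i+r_j)·cross = 20·286.0000 = 5720.0000
edge 4: (6,36.5)→(0.5,14)  cross = 6·14 − 0.5·36.5 = 65.7500; (r_i+r_j)·cross = 6.5·65.7500 = 427.3750
Σcross = 615.5000 → A = |Σcross|/2 = 307.7500 mm²
Σ(r_i+r_j)·cross = 15705.2500 → first moment M = |Σ|/6 = 2617.5417
R_c = M/A = 2617.5417/307.7500 = 8.5054 mm
θ = 246° = 4.293510 rad
V = θ·R_c·A = 4.293510·8.5054·307.7500 = 11238.441 mm³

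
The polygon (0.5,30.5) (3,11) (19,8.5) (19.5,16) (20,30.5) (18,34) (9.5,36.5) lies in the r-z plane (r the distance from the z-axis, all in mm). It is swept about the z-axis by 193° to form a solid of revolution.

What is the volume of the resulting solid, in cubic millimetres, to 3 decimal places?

Profile (r,z), 7 vertices: (0.5,30.5) (3,11) (19,8.5) (19.5,16) (20,30.5) (18,34) (9.5,36.5)
edge 0: (0.5,30.5)→(3,11)  cross = 0.5·11 − 3·30.5 = -86.0000; (r_i+r_j)·cross = 3.5·-86.0000 = -301.0000
edge 1: (3,11)→(19,8.5)  cross = 3·8.5 − 19·11 = -183.5000; (r_i+r_j)·cross = 22·-183.5000 = -4037.0000
edge 2: (19,8.5)→(19.5,16)  cross = 19·16 − 19.5·8.5 = 138.2500; (r_i+r_j)·cross = 38.5·138.2500 = 5322.6250
edge 3: (19.5,16)→(20,30.5)  cross = 19.5·30.5 − 20·16 = 274.7500; (r_i+r_j)·cross = 39.5·274.7500 = 10852.6250
edge 4: (20,30.5)→(18,34)  cross = 20·34 − 18·30.5 = 131.0000; (r_i+r_j)·cross = 38·131.0000 = 4978.0000
edge 5: (18,34)→(9.5,36.5)  cross = 18·36.5 − 9.5·34 = 334.0000; (r_i+r_j)·cross = 27.5·334.0000 = 9185.0000
edge 6: (9.5,36.5)→(0.5,30.5)  cross = 9.5·30.5 − 0.5·36.5 = 271.5000; (r_i+r_j)·cross = 10·271.5000 = 2715.0000
Σcross = 880.0000 → A = |Σcross|/2 = 440.0000 mm²
Σ(r_i+r_j)·cross = 28715.2500 → first moment M = |Σ|/6 = 4785.8750
R_c = M/A = 4785.8750/440.0000 = 10.8770 mm
θ = 193° = 3.368485 rad
V = θ·R_c·A = 3.368485·10.8770·440.0000 = 16121.150 mm³

Volume = 16121.150 mm³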